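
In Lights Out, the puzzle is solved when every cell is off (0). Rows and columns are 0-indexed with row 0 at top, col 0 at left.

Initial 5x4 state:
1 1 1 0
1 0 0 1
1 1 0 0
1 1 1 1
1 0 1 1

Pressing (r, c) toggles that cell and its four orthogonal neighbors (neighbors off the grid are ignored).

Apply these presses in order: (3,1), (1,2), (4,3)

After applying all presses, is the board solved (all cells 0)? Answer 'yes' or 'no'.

Answer: no

Derivation:
After press 1 at (3,1):
1 1 1 0
1 0 0 1
1 0 0 0
0 0 0 1
1 1 1 1

After press 2 at (1,2):
1 1 0 0
1 1 1 0
1 0 1 0
0 0 0 1
1 1 1 1

After press 3 at (4,3):
1 1 0 0
1 1 1 0
1 0 1 0
0 0 0 0
1 1 0 0

Lights still on: 9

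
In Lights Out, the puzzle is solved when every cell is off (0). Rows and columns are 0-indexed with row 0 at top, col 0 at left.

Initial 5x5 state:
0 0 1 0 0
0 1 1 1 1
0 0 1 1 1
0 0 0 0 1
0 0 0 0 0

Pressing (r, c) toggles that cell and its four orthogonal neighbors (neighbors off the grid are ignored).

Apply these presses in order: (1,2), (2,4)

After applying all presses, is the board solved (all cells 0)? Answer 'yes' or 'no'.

After press 1 at (1,2):
0 0 0 0 0
0 0 0 0 1
0 0 0 1 1
0 0 0 0 1
0 0 0 0 0

After press 2 at (2,4):
0 0 0 0 0
0 0 0 0 0
0 0 0 0 0
0 0 0 0 0
0 0 0 0 0

Lights still on: 0

Answer: yes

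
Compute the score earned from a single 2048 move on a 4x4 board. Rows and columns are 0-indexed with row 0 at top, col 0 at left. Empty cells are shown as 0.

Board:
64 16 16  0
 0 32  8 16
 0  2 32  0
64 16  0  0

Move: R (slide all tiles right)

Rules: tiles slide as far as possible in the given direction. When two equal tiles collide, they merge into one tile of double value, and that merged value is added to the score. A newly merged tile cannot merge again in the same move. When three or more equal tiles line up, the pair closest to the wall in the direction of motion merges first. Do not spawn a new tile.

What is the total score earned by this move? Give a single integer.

Answer: 32

Derivation:
Slide right:
row 0: [64, 16, 16, 0] -> [0, 0, 64, 32]  score +32 (running 32)
row 1: [0, 32, 8, 16] -> [0, 32, 8, 16]  score +0 (running 32)
row 2: [0, 2, 32, 0] -> [0, 0, 2, 32]  score +0 (running 32)
row 3: [64, 16, 0, 0] -> [0, 0, 64, 16]  score +0 (running 32)
Board after move:
 0  0 64 32
 0 32  8 16
 0  0  2 32
 0  0 64 16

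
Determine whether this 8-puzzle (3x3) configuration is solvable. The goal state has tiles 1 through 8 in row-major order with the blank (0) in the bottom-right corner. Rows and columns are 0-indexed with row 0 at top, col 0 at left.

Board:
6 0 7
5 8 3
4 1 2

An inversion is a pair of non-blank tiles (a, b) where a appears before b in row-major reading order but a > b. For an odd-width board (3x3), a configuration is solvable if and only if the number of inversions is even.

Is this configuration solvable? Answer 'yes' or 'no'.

Inversions (pairs i<j in row-major order where tile[i] > tile[j] > 0): 22
22 is even, so the puzzle is solvable.

Answer: yes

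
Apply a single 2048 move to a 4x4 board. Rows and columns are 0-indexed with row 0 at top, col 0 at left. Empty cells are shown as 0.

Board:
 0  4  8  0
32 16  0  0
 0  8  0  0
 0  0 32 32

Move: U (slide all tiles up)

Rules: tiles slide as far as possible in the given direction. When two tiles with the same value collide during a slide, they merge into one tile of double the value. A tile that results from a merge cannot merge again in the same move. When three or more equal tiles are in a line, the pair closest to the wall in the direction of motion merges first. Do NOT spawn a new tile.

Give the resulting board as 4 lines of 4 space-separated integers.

Slide up:
col 0: [0, 32, 0, 0] -> [32, 0, 0, 0]
col 1: [4, 16, 8, 0] -> [4, 16, 8, 0]
col 2: [8, 0, 0, 32] -> [8, 32, 0, 0]
col 3: [0, 0, 0, 32] -> [32, 0, 0, 0]

Answer: 32  4  8 32
 0 16 32  0
 0  8  0  0
 0  0  0  0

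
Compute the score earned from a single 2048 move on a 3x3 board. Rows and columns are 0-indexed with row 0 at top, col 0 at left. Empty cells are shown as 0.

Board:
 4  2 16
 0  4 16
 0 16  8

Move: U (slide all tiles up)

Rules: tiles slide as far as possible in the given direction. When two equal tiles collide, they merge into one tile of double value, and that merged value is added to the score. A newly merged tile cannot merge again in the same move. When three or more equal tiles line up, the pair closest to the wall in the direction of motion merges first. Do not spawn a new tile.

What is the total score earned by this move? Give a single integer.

Slide up:
col 0: [4, 0, 0] -> [4, 0, 0]  score +0 (running 0)
col 1: [2, 4, 16] -> [2, 4, 16]  score +0 (running 0)
col 2: [16, 16, 8] -> [32, 8, 0]  score +32 (running 32)
Board after move:
 4  2 32
 0  4  8
 0 16  0

Answer: 32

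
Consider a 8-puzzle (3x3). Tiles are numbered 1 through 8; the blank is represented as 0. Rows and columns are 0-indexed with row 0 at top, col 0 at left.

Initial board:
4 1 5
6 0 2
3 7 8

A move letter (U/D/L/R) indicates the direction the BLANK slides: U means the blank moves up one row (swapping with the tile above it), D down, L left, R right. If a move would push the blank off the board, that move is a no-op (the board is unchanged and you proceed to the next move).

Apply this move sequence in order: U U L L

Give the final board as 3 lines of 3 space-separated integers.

Answer: 0 4 5
6 1 2
3 7 8

Derivation:
After move 1 (U):
4 0 5
6 1 2
3 7 8

After move 2 (U):
4 0 5
6 1 2
3 7 8

After move 3 (L):
0 4 5
6 1 2
3 7 8

After move 4 (L):
0 4 5
6 1 2
3 7 8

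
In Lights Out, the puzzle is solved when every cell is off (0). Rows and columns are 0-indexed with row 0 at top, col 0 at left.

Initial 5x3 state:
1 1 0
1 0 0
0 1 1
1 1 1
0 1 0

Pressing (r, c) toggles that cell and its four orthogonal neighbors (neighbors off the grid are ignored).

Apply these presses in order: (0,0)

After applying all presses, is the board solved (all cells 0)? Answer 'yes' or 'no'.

After press 1 at (0,0):
0 0 0
0 0 0
0 1 1
1 1 1
0 1 0

Lights still on: 6

Answer: no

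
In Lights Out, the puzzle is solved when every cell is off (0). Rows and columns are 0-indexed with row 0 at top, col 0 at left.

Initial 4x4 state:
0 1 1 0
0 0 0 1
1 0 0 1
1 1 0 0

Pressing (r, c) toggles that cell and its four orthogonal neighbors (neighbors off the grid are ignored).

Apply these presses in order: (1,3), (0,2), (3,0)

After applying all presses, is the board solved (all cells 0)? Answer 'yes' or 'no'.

After press 1 at (1,3):
0 1 1 1
0 0 1 0
1 0 0 0
1 1 0 0

After press 2 at (0,2):
0 0 0 0
0 0 0 0
1 0 0 0
1 1 0 0

After press 3 at (3,0):
0 0 0 0
0 0 0 0
0 0 0 0
0 0 0 0

Lights still on: 0

Answer: yes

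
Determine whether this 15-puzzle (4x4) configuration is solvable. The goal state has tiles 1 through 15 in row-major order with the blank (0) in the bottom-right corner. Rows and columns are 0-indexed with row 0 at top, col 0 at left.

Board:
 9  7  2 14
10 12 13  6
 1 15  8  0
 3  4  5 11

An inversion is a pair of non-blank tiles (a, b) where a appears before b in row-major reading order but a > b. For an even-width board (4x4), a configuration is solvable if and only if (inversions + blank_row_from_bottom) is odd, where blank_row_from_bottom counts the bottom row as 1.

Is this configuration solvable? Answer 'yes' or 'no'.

Inversions: 57
Blank is in row 2 (0-indexed from top), which is row 2 counting from the bottom (bottom = 1).
57 + 2 = 59, which is odd, so the puzzle is solvable.

Answer: yes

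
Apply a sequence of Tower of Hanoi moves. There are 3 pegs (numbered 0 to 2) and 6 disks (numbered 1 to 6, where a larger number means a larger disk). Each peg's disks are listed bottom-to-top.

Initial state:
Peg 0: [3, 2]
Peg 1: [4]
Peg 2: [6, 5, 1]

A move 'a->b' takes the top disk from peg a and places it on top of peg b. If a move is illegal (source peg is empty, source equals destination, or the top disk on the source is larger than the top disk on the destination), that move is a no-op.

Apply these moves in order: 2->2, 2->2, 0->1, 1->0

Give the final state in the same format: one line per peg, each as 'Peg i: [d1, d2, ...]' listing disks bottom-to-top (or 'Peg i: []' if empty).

After move 1 (2->2):
Peg 0: [3, 2]
Peg 1: [4]
Peg 2: [6, 5, 1]

After move 2 (2->2):
Peg 0: [3, 2]
Peg 1: [4]
Peg 2: [6, 5, 1]

After move 3 (0->1):
Peg 0: [3]
Peg 1: [4, 2]
Peg 2: [6, 5, 1]

After move 4 (1->0):
Peg 0: [3, 2]
Peg 1: [4]
Peg 2: [6, 5, 1]

Answer: Peg 0: [3, 2]
Peg 1: [4]
Peg 2: [6, 5, 1]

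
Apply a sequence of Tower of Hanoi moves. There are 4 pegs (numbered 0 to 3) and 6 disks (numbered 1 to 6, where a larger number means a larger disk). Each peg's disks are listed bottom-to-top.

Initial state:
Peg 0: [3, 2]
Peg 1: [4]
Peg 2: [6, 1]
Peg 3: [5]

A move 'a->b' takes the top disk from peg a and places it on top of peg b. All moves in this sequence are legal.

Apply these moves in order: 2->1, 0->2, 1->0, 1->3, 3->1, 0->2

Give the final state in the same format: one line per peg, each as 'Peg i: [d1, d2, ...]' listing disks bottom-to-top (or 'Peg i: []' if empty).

After move 1 (2->1):
Peg 0: [3, 2]
Peg 1: [4, 1]
Peg 2: [6]
Peg 3: [5]

After move 2 (0->2):
Peg 0: [3]
Peg 1: [4, 1]
Peg 2: [6, 2]
Peg 3: [5]

After move 3 (1->0):
Peg 0: [3, 1]
Peg 1: [4]
Peg 2: [6, 2]
Peg 3: [5]

After move 4 (1->3):
Peg 0: [3, 1]
Peg 1: []
Peg 2: [6, 2]
Peg 3: [5, 4]

After move 5 (3->1):
Peg 0: [3, 1]
Peg 1: [4]
Peg 2: [6, 2]
Peg 3: [5]

After move 6 (0->2):
Peg 0: [3]
Peg 1: [4]
Peg 2: [6, 2, 1]
Peg 3: [5]

Answer: Peg 0: [3]
Peg 1: [4]
Peg 2: [6, 2, 1]
Peg 3: [5]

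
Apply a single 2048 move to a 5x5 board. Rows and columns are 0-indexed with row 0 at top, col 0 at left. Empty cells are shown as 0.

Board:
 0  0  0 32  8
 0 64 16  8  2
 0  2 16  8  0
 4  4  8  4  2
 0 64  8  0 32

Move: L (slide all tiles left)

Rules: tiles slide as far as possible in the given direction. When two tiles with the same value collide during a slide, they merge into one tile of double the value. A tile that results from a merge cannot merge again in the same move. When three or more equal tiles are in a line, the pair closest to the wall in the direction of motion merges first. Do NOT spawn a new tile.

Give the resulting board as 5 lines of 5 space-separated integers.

Slide left:
row 0: [0, 0, 0, 32, 8] -> [32, 8, 0, 0, 0]
row 1: [0, 64, 16, 8, 2] -> [64, 16, 8, 2, 0]
row 2: [0, 2, 16, 8, 0] -> [2, 16, 8, 0, 0]
row 3: [4, 4, 8, 4, 2] -> [8, 8, 4, 2, 0]
row 4: [0, 64, 8, 0, 32] -> [64, 8, 32, 0, 0]

Answer: 32  8  0  0  0
64 16  8  2  0
 2 16  8  0  0
 8  8  4  2  0
64  8 32  0  0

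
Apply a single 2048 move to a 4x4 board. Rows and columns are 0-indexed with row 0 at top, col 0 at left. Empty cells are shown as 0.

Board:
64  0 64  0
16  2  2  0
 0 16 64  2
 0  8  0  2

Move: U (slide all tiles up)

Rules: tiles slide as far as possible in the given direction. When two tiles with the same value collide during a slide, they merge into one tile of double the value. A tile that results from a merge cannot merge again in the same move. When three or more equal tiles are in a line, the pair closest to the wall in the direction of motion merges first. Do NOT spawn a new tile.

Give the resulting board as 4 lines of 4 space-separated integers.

Slide up:
col 0: [64, 16, 0, 0] -> [64, 16, 0, 0]
col 1: [0, 2, 16, 8] -> [2, 16, 8, 0]
col 2: [64, 2, 64, 0] -> [64, 2, 64, 0]
col 3: [0, 0, 2, 2] -> [4, 0, 0, 0]

Answer: 64  2 64  4
16 16  2  0
 0  8 64  0
 0  0  0  0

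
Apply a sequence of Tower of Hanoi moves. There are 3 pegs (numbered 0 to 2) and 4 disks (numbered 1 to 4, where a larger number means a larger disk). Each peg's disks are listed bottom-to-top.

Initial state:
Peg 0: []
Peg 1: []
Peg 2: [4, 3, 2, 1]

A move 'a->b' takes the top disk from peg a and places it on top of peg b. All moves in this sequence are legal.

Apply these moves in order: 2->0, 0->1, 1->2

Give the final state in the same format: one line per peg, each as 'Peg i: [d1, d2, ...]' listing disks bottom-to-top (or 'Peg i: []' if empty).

Answer: Peg 0: []
Peg 1: []
Peg 2: [4, 3, 2, 1]

Derivation:
After move 1 (2->0):
Peg 0: [1]
Peg 1: []
Peg 2: [4, 3, 2]

After move 2 (0->1):
Peg 0: []
Peg 1: [1]
Peg 2: [4, 3, 2]

After move 3 (1->2):
Peg 0: []
Peg 1: []
Peg 2: [4, 3, 2, 1]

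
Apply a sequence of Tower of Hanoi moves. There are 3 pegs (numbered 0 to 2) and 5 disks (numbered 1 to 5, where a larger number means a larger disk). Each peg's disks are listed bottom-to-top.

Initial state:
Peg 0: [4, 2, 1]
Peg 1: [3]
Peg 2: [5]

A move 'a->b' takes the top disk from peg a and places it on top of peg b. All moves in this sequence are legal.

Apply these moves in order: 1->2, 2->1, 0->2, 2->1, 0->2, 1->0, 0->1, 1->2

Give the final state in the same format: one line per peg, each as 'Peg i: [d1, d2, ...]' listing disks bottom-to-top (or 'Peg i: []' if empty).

Answer: Peg 0: [4]
Peg 1: [3]
Peg 2: [5, 2, 1]

Derivation:
After move 1 (1->2):
Peg 0: [4, 2, 1]
Peg 1: []
Peg 2: [5, 3]

After move 2 (2->1):
Peg 0: [4, 2, 1]
Peg 1: [3]
Peg 2: [5]

After move 3 (0->2):
Peg 0: [4, 2]
Peg 1: [3]
Peg 2: [5, 1]

After move 4 (2->1):
Peg 0: [4, 2]
Peg 1: [3, 1]
Peg 2: [5]

After move 5 (0->2):
Peg 0: [4]
Peg 1: [3, 1]
Peg 2: [5, 2]

After move 6 (1->0):
Peg 0: [4, 1]
Peg 1: [3]
Peg 2: [5, 2]

After move 7 (0->1):
Peg 0: [4]
Peg 1: [3, 1]
Peg 2: [5, 2]

After move 8 (1->2):
Peg 0: [4]
Peg 1: [3]
Peg 2: [5, 2, 1]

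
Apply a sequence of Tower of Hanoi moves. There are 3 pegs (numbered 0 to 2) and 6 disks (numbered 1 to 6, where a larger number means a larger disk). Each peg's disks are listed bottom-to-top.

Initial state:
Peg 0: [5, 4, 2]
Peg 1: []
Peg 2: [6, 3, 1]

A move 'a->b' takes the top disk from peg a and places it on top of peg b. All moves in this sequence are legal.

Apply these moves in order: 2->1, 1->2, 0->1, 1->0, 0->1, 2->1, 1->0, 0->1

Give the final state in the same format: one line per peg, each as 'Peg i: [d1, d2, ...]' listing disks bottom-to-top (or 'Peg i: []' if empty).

Answer: Peg 0: [5, 4]
Peg 1: [2, 1]
Peg 2: [6, 3]

Derivation:
After move 1 (2->1):
Peg 0: [5, 4, 2]
Peg 1: [1]
Peg 2: [6, 3]

After move 2 (1->2):
Peg 0: [5, 4, 2]
Peg 1: []
Peg 2: [6, 3, 1]

After move 3 (0->1):
Peg 0: [5, 4]
Peg 1: [2]
Peg 2: [6, 3, 1]

After move 4 (1->0):
Peg 0: [5, 4, 2]
Peg 1: []
Peg 2: [6, 3, 1]

After move 5 (0->1):
Peg 0: [5, 4]
Peg 1: [2]
Peg 2: [6, 3, 1]

After move 6 (2->1):
Peg 0: [5, 4]
Peg 1: [2, 1]
Peg 2: [6, 3]

After move 7 (1->0):
Peg 0: [5, 4, 1]
Peg 1: [2]
Peg 2: [6, 3]

After move 8 (0->1):
Peg 0: [5, 4]
Peg 1: [2, 1]
Peg 2: [6, 3]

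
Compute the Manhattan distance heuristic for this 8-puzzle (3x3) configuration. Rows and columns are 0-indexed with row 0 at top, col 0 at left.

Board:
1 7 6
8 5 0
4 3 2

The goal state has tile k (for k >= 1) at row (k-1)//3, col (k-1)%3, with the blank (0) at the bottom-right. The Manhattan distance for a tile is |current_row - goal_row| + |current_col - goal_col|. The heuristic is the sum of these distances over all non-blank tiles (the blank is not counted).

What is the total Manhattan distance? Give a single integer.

Tile 1: (0,0)->(0,0) = 0
Tile 7: (0,1)->(2,0) = 3
Tile 6: (0,2)->(1,2) = 1
Tile 8: (1,0)->(2,1) = 2
Tile 5: (1,1)->(1,1) = 0
Tile 4: (2,0)->(1,0) = 1
Tile 3: (2,1)->(0,2) = 3
Tile 2: (2,2)->(0,1) = 3
Sum: 0 + 3 + 1 + 2 + 0 + 1 + 3 + 3 = 13

Answer: 13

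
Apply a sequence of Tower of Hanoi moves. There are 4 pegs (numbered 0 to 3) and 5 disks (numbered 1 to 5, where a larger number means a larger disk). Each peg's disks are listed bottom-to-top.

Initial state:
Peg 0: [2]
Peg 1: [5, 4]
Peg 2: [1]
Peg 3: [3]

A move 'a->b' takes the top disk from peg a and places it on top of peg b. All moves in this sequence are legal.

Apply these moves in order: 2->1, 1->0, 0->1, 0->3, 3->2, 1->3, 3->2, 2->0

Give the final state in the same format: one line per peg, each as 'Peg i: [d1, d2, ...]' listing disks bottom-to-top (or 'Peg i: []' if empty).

Answer: Peg 0: [1]
Peg 1: [5, 4]
Peg 2: [2]
Peg 3: [3]

Derivation:
After move 1 (2->1):
Peg 0: [2]
Peg 1: [5, 4, 1]
Peg 2: []
Peg 3: [3]

After move 2 (1->0):
Peg 0: [2, 1]
Peg 1: [5, 4]
Peg 2: []
Peg 3: [3]

After move 3 (0->1):
Peg 0: [2]
Peg 1: [5, 4, 1]
Peg 2: []
Peg 3: [3]

After move 4 (0->3):
Peg 0: []
Peg 1: [5, 4, 1]
Peg 2: []
Peg 3: [3, 2]

After move 5 (3->2):
Peg 0: []
Peg 1: [5, 4, 1]
Peg 2: [2]
Peg 3: [3]

After move 6 (1->3):
Peg 0: []
Peg 1: [5, 4]
Peg 2: [2]
Peg 3: [3, 1]

After move 7 (3->2):
Peg 0: []
Peg 1: [5, 4]
Peg 2: [2, 1]
Peg 3: [3]

After move 8 (2->0):
Peg 0: [1]
Peg 1: [5, 4]
Peg 2: [2]
Peg 3: [3]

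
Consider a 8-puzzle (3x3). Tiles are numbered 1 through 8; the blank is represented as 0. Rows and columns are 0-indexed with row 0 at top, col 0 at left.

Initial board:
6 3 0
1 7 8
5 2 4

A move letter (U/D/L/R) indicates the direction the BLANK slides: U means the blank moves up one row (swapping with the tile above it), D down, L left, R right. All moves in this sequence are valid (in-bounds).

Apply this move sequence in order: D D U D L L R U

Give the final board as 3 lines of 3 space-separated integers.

Answer: 6 3 8
1 0 4
5 7 2

Derivation:
After move 1 (D):
6 3 8
1 7 0
5 2 4

After move 2 (D):
6 3 8
1 7 4
5 2 0

After move 3 (U):
6 3 8
1 7 0
5 2 4

After move 4 (D):
6 3 8
1 7 4
5 2 0

After move 5 (L):
6 3 8
1 7 4
5 0 2

After move 6 (L):
6 3 8
1 7 4
0 5 2

After move 7 (R):
6 3 8
1 7 4
5 0 2

After move 8 (U):
6 3 8
1 0 4
5 7 2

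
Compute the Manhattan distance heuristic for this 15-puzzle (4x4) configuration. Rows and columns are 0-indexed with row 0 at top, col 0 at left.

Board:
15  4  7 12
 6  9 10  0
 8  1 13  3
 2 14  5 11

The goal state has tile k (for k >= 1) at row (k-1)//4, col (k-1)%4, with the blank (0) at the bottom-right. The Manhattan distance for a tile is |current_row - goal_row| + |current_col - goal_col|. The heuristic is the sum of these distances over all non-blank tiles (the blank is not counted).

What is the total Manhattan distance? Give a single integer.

Answer: 38

Derivation:
Tile 15: (0,0)->(3,2) = 5
Tile 4: (0,1)->(0,3) = 2
Tile 7: (0,2)->(1,2) = 1
Tile 12: (0,3)->(2,3) = 2
Tile 6: (1,0)->(1,1) = 1
Tile 9: (1,1)->(2,0) = 2
Tile 10: (1,2)->(2,1) = 2
Tile 8: (2,0)->(1,3) = 4
Tile 1: (2,1)->(0,0) = 3
Tile 13: (2,2)->(3,0) = 3
Tile 3: (2,3)->(0,2) = 3
Tile 2: (3,0)->(0,1) = 4
Tile 14: (3,1)->(3,1) = 0
Tile 5: (3,2)->(1,0) = 4
Tile 11: (3,3)->(2,2) = 2
Sum: 5 + 2 + 1 + 2 + 1 + 2 + 2 + 4 + 3 + 3 + 3 + 4 + 0 + 4 + 2 = 38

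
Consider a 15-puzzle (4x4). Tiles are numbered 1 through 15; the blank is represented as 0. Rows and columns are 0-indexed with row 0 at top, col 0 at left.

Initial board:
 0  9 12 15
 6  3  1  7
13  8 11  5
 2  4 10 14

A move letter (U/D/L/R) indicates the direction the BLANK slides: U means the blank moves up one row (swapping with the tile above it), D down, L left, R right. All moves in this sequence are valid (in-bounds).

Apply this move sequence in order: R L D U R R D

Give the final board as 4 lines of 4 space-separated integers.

Answer:  9 12  1 15
 6  3  0  7
13  8 11  5
 2  4 10 14

Derivation:
After move 1 (R):
 9  0 12 15
 6  3  1  7
13  8 11  5
 2  4 10 14

After move 2 (L):
 0  9 12 15
 6  3  1  7
13  8 11  5
 2  4 10 14

After move 3 (D):
 6  9 12 15
 0  3  1  7
13  8 11  5
 2  4 10 14

After move 4 (U):
 0  9 12 15
 6  3  1  7
13  8 11  5
 2  4 10 14

After move 5 (R):
 9  0 12 15
 6  3  1  7
13  8 11  5
 2  4 10 14

After move 6 (R):
 9 12  0 15
 6  3  1  7
13  8 11  5
 2  4 10 14

After move 7 (D):
 9 12  1 15
 6  3  0  7
13  8 11  5
 2  4 10 14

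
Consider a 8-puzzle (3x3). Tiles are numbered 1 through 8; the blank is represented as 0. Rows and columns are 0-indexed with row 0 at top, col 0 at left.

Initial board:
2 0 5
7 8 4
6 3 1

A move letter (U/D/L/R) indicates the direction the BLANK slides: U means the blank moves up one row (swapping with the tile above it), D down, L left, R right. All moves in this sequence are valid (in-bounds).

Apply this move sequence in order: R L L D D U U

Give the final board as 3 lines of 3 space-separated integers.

After move 1 (R):
2 5 0
7 8 4
6 3 1

After move 2 (L):
2 0 5
7 8 4
6 3 1

After move 3 (L):
0 2 5
7 8 4
6 3 1

After move 4 (D):
7 2 5
0 8 4
6 3 1

After move 5 (D):
7 2 5
6 8 4
0 3 1

After move 6 (U):
7 2 5
0 8 4
6 3 1

After move 7 (U):
0 2 5
7 8 4
6 3 1

Answer: 0 2 5
7 8 4
6 3 1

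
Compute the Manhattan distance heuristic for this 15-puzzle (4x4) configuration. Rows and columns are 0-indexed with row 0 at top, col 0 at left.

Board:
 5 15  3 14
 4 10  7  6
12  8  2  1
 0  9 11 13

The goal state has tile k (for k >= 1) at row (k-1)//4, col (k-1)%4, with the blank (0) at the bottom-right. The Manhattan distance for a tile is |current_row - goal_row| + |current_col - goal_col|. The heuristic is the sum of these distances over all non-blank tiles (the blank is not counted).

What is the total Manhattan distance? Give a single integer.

Answer: 37

Derivation:
Tile 5: at (0,0), goal (1,0), distance |0-1|+|0-0| = 1
Tile 15: at (0,1), goal (3,2), distance |0-3|+|1-2| = 4
Tile 3: at (0,2), goal (0,2), distance |0-0|+|2-2| = 0
Tile 14: at (0,3), goal (3,1), distance |0-3|+|3-1| = 5
Tile 4: at (1,0), goal (0,3), distance |1-0|+|0-3| = 4
Tile 10: at (1,1), goal (2,1), distance |1-2|+|1-1| = 1
Tile 7: at (1,2), goal (1,2), distance |1-1|+|2-2| = 0
Tile 6: at (1,3), goal (1,1), distance |1-1|+|3-1| = 2
Tile 12: at (2,0), goal (2,3), distance |2-2|+|0-3| = 3
Tile 8: at (2,1), goal (1,3), distance |2-1|+|1-3| = 3
Tile 2: at (2,2), goal (0,1), distance |2-0|+|2-1| = 3
Tile 1: at (2,3), goal (0,0), distance |2-0|+|3-0| = 5
Tile 9: at (3,1), goal (2,0), distance |3-2|+|1-0| = 2
Tile 11: at (3,2), goal (2,2), distance |3-2|+|2-2| = 1
Tile 13: at (3,3), goal (3,0), distance |3-3|+|3-0| = 3
Sum: 1 + 4 + 0 + 5 + 4 + 1 + 0 + 2 + 3 + 3 + 3 + 5 + 2 + 1 + 3 = 37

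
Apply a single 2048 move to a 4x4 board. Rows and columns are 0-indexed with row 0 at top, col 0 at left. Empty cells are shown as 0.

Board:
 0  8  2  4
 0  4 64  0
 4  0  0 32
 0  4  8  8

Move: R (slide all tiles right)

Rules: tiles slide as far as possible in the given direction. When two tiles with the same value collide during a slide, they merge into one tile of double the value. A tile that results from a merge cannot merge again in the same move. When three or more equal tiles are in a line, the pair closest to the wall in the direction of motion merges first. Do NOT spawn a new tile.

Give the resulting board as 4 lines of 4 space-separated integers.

Answer:  0  8  2  4
 0  0  4 64
 0  0  4 32
 0  0  4 16

Derivation:
Slide right:
row 0: [0, 8, 2, 4] -> [0, 8, 2, 4]
row 1: [0, 4, 64, 0] -> [0, 0, 4, 64]
row 2: [4, 0, 0, 32] -> [0, 0, 4, 32]
row 3: [0, 4, 8, 8] -> [0, 0, 4, 16]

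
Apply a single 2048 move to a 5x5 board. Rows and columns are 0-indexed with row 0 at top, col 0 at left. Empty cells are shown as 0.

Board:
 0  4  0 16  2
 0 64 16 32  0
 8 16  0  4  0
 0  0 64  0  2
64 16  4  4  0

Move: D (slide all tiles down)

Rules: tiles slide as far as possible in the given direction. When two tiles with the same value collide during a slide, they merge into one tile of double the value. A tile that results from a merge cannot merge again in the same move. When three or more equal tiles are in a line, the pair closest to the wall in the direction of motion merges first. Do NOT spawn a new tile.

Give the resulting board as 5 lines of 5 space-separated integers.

Slide down:
col 0: [0, 0, 8, 0, 64] -> [0, 0, 0, 8, 64]
col 1: [4, 64, 16, 0, 16] -> [0, 0, 4, 64, 32]
col 2: [0, 16, 0, 64, 4] -> [0, 0, 16, 64, 4]
col 3: [16, 32, 4, 0, 4] -> [0, 0, 16, 32, 8]
col 4: [2, 0, 0, 2, 0] -> [0, 0, 0, 0, 4]

Answer:  0  0  0  0  0
 0  0  0  0  0
 0  4 16 16  0
 8 64 64 32  0
64 32  4  8  4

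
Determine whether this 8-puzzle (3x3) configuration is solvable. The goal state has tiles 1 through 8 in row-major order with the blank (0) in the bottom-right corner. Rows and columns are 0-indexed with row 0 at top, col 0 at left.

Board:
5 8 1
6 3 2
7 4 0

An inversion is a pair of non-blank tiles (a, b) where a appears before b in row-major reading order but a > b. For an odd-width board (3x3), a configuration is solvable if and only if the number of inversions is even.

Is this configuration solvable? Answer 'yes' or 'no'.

Answer: no

Derivation:
Inversions (pairs i<j in row-major order where tile[i] > tile[j] > 0): 15
15 is odd, so the puzzle is not solvable.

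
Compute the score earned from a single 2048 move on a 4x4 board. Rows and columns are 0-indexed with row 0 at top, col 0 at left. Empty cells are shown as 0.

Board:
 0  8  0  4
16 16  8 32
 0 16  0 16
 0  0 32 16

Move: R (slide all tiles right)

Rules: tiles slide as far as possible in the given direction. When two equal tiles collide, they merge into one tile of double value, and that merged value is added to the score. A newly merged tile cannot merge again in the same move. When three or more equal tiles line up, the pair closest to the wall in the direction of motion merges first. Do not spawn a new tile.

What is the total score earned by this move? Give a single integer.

Answer: 64

Derivation:
Slide right:
row 0: [0, 8, 0, 4] -> [0, 0, 8, 4]  score +0 (running 0)
row 1: [16, 16, 8, 32] -> [0, 32, 8, 32]  score +32 (running 32)
row 2: [0, 16, 0, 16] -> [0, 0, 0, 32]  score +32 (running 64)
row 3: [0, 0, 32, 16] -> [0, 0, 32, 16]  score +0 (running 64)
Board after move:
 0  0  8  4
 0 32  8 32
 0  0  0 32
 0  0 32 16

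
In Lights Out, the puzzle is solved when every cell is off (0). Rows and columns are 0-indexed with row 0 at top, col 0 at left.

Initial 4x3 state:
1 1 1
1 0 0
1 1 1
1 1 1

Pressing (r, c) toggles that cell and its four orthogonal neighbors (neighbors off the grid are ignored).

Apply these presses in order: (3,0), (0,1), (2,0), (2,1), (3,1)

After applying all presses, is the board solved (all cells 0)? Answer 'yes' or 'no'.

Answer: yes

Derivation:
After press 1 at (3,0):
1 1 1
1 0 0
0 1 1
0 0 1

After press 2 at (0,1):
0 0 0
1 1 0
0 1 1
0 0 1

After press 3 at (2,0):
0 0 0
0 1 0
1 0 1
1 0 1

After press 4 at (2,1):
0 0 0
0 0 0
0 1 0
1 1 1

After press 5 at (3,1):
0 0 0
0 0 0
0 0 0
0 0 0

Lights still on: 0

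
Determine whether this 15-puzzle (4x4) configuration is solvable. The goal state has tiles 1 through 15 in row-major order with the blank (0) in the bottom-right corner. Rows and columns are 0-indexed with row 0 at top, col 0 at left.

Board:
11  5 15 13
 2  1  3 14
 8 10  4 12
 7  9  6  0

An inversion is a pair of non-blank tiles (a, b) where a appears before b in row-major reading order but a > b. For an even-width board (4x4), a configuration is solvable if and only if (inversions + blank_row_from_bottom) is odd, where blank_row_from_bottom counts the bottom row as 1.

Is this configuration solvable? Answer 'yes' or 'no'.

Inversions: 56
Blank is in row 3 (0-indexed from top), which is row 1 counting from the bottom (bottom = 1).
56 + 1 = 57, which is odd, so the puzzle is solvable.

Answer: yes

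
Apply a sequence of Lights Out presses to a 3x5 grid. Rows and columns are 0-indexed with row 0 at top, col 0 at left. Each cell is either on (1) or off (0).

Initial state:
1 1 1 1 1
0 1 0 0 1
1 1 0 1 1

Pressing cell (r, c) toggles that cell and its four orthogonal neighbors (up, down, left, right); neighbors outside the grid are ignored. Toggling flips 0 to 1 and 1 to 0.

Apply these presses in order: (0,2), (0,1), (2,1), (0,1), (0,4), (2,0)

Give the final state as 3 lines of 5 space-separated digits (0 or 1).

Answer: 1 0 0 1 0
1 0 1 0 0
1 1 1 1 1

Derivation:
After press 1 at (0,2):
1 0 0 0 1
0 1 1 0 1
1 1 0 1 1

After press 2 at (0,1):
0 1 1 0 1
0 0 1 0 1
1 1 0 1 1

After press 3 at (2,1):
0 1 1 0 1
0 1 1 0 1
0 0 1 1 1

After press 4 at (0,1):
1 0 0 0 1
0 0 1 0 1
0 0 1 1 1

After press 5 at (0,4):
1 0 0 1 0
0 0 1 0 0
0 0 1 1 1

After press 6 at (2,0):
1 0 0 1 0
1 0 1 0 0
1 1 1 1 1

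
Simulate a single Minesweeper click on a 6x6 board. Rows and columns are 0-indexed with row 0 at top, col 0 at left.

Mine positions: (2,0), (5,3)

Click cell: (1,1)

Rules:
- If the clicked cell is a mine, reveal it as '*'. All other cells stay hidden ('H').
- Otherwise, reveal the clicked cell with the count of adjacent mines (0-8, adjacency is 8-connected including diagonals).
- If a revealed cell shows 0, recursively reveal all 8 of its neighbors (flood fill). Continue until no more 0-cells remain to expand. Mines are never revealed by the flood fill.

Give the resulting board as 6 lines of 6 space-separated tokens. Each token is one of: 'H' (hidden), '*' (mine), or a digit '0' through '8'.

H H H H H H
H 1 H H H H
H H H H H H
H H H H H H
H H H H H H
H H H H H H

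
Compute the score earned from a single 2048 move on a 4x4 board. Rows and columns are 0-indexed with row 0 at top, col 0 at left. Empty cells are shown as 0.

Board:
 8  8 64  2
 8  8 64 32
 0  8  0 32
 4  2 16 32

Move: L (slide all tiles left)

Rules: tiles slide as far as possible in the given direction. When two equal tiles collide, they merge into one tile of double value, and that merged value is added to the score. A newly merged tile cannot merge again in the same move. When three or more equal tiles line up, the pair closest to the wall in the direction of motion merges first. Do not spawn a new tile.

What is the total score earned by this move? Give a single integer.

Answer: 32

Derivation:
Slide left:
row 0: [8, 8, 64, 2] -> [16, 64, 2, 0]  score +16 (running 16)
row 1: [8, 8, 64, 32] -> [16, 64, 32, 0]  score +16 (running 32)
row 2: [0, 8, 0, 32] -> [8, 32, 0, 0]  score +0 (running 32)
row 3: [4, 2, 16, 32] -> [4, 2, 16, 32]  score +0 (running 32)
Board after move:
16 64  2  0
16 64 32  0
 8 32  0  0
 4  2 16 32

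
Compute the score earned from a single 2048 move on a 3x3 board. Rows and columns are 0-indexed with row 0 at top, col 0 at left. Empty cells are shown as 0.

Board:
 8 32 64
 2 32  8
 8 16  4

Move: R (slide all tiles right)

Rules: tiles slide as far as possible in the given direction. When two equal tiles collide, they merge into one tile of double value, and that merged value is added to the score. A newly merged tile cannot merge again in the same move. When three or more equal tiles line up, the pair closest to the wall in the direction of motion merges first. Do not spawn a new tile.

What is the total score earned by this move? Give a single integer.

Slide right:
row 0: [8, 32, 64] -> [8, 32, 64]  score +0 (running 0)
row 1: [2, 32, 8] -> [2, 32, 8]  score +0 (running 0)
row 2: [8, 16, 4] -> [8, 16, 4]  score +0 (running 0)
Board after move:
 8 32 64
 2 32  8
 8 16  4

Answer: 0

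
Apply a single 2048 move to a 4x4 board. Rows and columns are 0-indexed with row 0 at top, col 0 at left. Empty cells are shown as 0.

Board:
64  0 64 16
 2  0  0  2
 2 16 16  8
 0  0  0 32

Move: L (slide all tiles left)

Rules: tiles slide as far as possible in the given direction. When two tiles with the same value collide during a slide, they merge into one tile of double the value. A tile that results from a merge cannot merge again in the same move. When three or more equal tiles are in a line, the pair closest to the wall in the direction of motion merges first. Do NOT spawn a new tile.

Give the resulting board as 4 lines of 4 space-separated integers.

Answer: 128  16   0   0
  4   0   0   0
  2  32   8   0
 32   0   0   0

Derivation:
Slide left:
row 0: [64, 0, 64, 16] -> [128, 16, 0, 0]
row 1: [2, 0, 0, 2] -> [4, 0, 0, 0]
row 2: [2, 16, 16, 8] -> [2, 32, 8, 0]
row 3: [0, 0, 0, 32] -> [32, 0, 0, 0]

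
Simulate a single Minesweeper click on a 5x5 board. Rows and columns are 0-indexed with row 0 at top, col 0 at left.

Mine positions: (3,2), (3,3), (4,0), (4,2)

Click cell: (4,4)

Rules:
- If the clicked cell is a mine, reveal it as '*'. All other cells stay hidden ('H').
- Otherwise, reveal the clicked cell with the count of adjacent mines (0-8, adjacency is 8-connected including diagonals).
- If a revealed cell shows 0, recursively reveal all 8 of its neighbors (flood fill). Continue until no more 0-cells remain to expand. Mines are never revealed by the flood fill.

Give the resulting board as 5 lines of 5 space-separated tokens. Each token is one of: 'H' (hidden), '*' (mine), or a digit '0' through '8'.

H H H H H
H H H H H
H H H H H
H H H H H
H H H H 1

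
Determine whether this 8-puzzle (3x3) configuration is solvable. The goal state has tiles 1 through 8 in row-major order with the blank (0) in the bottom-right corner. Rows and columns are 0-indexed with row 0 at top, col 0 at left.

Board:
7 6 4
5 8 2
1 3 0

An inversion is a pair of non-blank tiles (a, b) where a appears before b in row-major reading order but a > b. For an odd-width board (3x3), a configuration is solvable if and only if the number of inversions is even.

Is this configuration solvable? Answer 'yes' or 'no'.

Answer: no

Derivation:
Inversions (pairs i<j in row-major order where tile[i] > tile[j] > 0): 21
21 is odd, so the puzzle is not solvable.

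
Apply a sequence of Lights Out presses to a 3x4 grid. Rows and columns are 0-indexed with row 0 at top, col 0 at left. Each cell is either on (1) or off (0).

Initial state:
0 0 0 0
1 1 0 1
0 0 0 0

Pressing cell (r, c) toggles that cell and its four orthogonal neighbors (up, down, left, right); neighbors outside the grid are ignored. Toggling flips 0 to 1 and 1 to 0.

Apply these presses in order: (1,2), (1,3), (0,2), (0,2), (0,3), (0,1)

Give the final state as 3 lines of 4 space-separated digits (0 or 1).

Answer: 1 1 1 0
1 1 0 0
0 0 1 1

Derivation:
After press 1 at (1,2):
0 0 1 0
1 0 1 0
0 0 1 0

After press 2 at (1,3):
0 0 1 1
1 0 0 1
0 0 1 1

After press 3 at (0,2):
0 1 0 0
1 0 1 1
0 0 1 1

After press 4 at (0,2):
0 0 1 1
1 0 0 1
0 0 1 1

After press 5 at (0,3):
0 0 0 0
1 0 0 0
0 0 1 1

After press 6 at (0,1):
1 1 1 0
1 1 0 0
0 0 1 1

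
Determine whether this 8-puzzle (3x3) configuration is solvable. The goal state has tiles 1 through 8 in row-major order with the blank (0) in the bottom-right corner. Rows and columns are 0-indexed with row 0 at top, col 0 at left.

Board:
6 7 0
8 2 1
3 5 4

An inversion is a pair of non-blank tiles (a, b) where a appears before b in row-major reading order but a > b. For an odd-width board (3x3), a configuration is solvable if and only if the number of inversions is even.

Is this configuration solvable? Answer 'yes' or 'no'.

Answer: no

Derivation:
Inversions (pairs i<j in row-major order where tile[i] > tile[j] > 0): 17
17 is odd, so the puzzle is not solvable.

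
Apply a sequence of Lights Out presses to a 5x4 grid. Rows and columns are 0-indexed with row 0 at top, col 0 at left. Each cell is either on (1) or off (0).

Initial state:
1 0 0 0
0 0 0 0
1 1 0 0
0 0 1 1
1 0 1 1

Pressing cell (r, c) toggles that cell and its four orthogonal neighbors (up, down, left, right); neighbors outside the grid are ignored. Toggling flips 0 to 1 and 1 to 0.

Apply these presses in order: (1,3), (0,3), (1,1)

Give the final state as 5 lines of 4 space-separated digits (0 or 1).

After press 1 at (1,3):
1 0 0 1
0 0 1 1
1 1 0 1
0 0 1 1
1 0 1 1

After press 2 at (0,3):
1 0 1 0
0 0 1 0
1 1 0 1
0 0 1 1
1 0 1 1

After press 3 at (1,1):
1 1 1 0
1 1 0 0
1 0 0 1
0 0 1 1
1 0 1 1

Answer: 1 1 1 0
1 1 0 0
1 0 0 1
0 0 1 1
1 0 1 1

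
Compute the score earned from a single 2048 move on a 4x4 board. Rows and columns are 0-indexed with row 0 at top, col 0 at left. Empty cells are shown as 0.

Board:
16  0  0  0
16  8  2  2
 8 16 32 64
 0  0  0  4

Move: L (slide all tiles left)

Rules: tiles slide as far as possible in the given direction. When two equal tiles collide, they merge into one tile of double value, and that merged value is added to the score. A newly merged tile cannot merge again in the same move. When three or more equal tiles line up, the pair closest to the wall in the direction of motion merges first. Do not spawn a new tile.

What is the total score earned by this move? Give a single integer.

Answer: 4

Derivation:
Slide left:
row 0: [16, 0, 0, 0] -> [16, 0, 0, 0]  score +0 (running 0)
row 1: [16, 8, 2, 2] -> [16, 8, 4, 0]  score +4 (running 4)
row 2: [8, 16, 32, 64] -> [8, 16, 32, 64]  score +0 (running 4)
row 3: [0, 0, 0, 4] -> [4, 0, 0, 0]  score +0 (running 4)
Board after move:
16  0  0  0
16  8  4  0
 8 16 32 64
 4  0  0  0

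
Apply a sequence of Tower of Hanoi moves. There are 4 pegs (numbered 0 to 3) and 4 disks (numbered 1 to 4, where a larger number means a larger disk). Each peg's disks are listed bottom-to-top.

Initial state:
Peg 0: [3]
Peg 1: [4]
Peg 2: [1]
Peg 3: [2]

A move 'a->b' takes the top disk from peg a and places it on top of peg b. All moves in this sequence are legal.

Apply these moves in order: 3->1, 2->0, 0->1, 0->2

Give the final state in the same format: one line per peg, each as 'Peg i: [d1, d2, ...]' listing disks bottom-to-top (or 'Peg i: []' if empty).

After move 1 (3->1):
Peg 0: [3]
Peg 1: [4, 2]
Peg 2: [1]
Peg 3: []

After move 2 (2->0):
Peg 0: [3, 1]
Peg 1: [4, 2]
Peg 2: []
Peg 3: []

After move 3 (0->1):
Peg 0: [3]
Peg 1: [4, 2, 1]
Peg 2: []
Peg 3: []

After move 4 (0->2):
Peg 0: []
Peg 1: [4, 2, 1]
Peg 2: [3]
Peg 3: []

Answer: Peg 0: []
Peg 1: [4, 2, 1]
Peg 2: [3]
Peg 3: []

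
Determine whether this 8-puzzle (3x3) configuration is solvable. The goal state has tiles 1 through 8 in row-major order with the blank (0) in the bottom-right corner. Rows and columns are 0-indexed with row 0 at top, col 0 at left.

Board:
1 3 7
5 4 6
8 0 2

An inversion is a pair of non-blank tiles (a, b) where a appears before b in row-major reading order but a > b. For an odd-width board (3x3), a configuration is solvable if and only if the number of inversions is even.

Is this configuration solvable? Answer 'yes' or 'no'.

Answer: yes

Derivation:
Inversions (pairs i<j in row-major order where tile[i] > tile[j] > 0): 10
10 is even, so the puzzle is solvable.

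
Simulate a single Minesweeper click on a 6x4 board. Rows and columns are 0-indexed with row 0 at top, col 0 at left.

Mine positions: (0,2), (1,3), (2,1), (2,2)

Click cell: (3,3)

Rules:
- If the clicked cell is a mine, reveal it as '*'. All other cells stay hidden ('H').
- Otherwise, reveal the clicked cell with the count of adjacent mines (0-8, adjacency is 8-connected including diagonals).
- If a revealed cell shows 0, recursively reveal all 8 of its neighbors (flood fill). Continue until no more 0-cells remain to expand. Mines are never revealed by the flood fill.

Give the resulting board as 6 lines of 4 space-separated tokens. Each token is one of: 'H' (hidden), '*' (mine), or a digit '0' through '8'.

H H H H
H H H H
H H H H
H H H 1
H H H H
H H H H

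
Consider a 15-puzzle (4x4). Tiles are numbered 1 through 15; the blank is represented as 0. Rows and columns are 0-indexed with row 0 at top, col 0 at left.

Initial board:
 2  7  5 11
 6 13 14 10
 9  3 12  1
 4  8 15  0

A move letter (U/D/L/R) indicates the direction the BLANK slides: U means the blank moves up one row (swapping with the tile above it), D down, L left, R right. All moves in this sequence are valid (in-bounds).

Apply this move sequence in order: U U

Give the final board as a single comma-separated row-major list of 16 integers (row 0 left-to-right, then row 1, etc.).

Answer: 2, 7, 5, 11, 6, 13, 14, 0, 9, 3, 12, 10, 4, 8, 15, 1

Derivation:
After move 1 (U):
 2  7  5 11
 6 13 14 10
 9  3 12  0
 4  8 15  1

After move 2 (U):
 2  7  5 11
 6 13 14  0
 9  3 12 10
 4  8 15  1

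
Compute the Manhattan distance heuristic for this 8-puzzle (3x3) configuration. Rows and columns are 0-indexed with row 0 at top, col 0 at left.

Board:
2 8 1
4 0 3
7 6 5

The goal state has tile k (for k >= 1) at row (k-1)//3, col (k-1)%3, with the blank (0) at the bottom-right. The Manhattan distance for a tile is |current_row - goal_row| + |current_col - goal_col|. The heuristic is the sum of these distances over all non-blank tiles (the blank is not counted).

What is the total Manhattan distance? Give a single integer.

Answer: 10

Derivation:
Tile 2: (0,0)->(0,1) = 1
Tile 8: (0,1)->(2,1) = 2
Tile 1: (0,2)->(0,0) = 2
Tile 4: (1,0)->(1,0) = 0
Tile 3: (1,2)->(0,2) = 1
Tile 7: (2,0)->(2,0) = 0
Tile 6: (2,1)->(1,2) = 2
Tile 5: (2,2)->(1,1) = 2
Sum: 1 + 2 + 2 + 0 + 1 + 0 + 2 + 2 = 10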